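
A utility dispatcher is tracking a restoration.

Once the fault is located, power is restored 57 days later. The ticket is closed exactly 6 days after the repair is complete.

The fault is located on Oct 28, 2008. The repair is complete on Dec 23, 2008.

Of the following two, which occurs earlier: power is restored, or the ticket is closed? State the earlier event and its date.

The fault is located: Oct 28, 2008.
Power is restored: Oct 28, 2008 + 57 days = Dec 24, 2008.
The repair is complete: Dec 23, 2008.
The ticket is closed: Dec 23, 2008 + 6 days = Dec 29, 2008.
Comparing: power is restored on Dec 24, 2008 vs the ticket is closed on Dec 29, 2008. Earlier: power is restored.

Power is restored — Dec 24, 2008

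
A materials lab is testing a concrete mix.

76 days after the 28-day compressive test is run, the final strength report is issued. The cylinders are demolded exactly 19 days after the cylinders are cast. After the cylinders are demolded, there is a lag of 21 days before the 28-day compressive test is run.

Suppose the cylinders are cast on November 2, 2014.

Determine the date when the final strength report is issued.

The cylinders are cast: Nov 2, 2014.
The cylinders are demolded: Nov 2, 2014 + 19 days = Nov 21, 2014.
The 28-day compressive test is run: Nov 21, 2014 + 21 days = Dec 12, 2014.
The final strength report is issued: Dec 12, 2014 + 76 days = Feb 26, 2015.

February 26, 2015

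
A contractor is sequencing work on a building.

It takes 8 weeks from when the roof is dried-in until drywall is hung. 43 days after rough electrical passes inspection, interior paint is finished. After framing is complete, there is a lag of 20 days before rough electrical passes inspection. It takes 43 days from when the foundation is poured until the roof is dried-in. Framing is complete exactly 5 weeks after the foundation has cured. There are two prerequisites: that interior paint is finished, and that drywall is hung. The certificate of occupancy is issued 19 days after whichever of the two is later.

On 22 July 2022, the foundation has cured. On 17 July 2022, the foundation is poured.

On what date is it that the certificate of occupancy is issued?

The foundation has cured: Jul 22, 2022.
Framing is complete: Jul 22, 2022 + 5 weeks = Aug 26, 2022.
Rough electrical passes inspection: Aug 26, 2022 + 20 days = Sep 15, 2022.
Interior paint is finished: Sep 15, 2022 + 43 days = Oct 28, 2022.
The foundation is poured: Jul 17, 2022.
The roof is dried-in: Jul 17, 2022 + 43 days = Aug 29, 2022.
Drywall is hung: Aug 29, 2022 + 8 weeks = Oct 24, 2022.
Both prerequisites met — interior paint is finished (Oct 28, 2022), drywall is hung (Oct 24, 2022); the later is Oct 28, 2022.
The certificate of occupancy is issued: Oct 28, 2022 + 19 days = Nov 16, 2022.

16 November 2022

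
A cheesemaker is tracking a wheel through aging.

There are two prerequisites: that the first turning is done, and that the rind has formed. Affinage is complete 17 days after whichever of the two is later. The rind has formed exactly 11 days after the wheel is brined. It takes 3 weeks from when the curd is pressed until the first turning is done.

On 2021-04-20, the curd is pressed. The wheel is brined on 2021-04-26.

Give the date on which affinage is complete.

2021-05-28

The curd is pressed: Apr 20, 2021.
The first turning is done: Apr 20, 2021 + 3 weeks = May 11, 2021.
The wheel is brined: Apr 26, 2021.
The rind has formed: Apr 26, 2021 + 11 days = May 7, 2021.
Both prerequisites met — the first turning is done (May 11, 2021), the rind has formed (May 7, 2021); the later is May 11, 2021.
Affinage is complete: May 11, 2021 + 17 days = May 28, 2021.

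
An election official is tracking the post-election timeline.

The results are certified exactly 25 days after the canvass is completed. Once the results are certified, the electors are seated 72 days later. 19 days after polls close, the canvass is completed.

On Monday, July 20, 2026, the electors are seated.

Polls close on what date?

The electors are seated: Jul 20, 2026.
The results are certified: Jul 20, 2026 − 72 days = May 9, 2026.
The canvass is completed: May 9, 2026 − 25 days = Apr 14, 2026.
Polls close: Apr 14, 2026 − 19 days = Mar 26, 2026.

Thursday, March 26, 2026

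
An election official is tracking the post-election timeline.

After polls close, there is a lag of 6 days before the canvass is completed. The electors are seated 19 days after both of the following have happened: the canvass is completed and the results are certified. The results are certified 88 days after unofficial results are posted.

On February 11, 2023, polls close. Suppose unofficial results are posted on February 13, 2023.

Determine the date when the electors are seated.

May 31, 2023

Polls close: Feb 11, 2023.
The canvass is completed: Feb 11, 2023 + 6 days = Feb 17, 2023.
Unofficial results are posted: Feb 13, 2023.
The results are certified: Feb 13, 2023 + 88 days = May 12, 2023.
Both prerequisites met — the canvass is completed (Feb 17, 2023), the results are certified (May 12, 2023); the later is May 12, 2023.
The electors are seated: May 12, 2023 + 19 days = May 31, 2023.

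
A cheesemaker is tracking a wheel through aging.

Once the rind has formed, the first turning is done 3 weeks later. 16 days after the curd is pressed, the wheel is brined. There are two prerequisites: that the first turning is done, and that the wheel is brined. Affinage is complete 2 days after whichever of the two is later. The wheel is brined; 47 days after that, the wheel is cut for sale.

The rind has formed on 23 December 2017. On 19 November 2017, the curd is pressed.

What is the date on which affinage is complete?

The rind has formed: Dec 23, 2017.
The first turning is done: Dec 23, 2017 + 3 weeks = Jan 13, 2018.
The curd is pressed: Nov 19, 2017.
The wheel is brined: Nov 19, 2017 + 16 days = Dec 5, 2017.
Both prerequisites met — the first turning is done (Jan 13, 2018), the wheel is brined (Dec 5, 2017); the later is Jan 13, 2018.
Affinage is complete: Jan 13, 2018 + 2 days = Jan 15, 2018.

15 January 2018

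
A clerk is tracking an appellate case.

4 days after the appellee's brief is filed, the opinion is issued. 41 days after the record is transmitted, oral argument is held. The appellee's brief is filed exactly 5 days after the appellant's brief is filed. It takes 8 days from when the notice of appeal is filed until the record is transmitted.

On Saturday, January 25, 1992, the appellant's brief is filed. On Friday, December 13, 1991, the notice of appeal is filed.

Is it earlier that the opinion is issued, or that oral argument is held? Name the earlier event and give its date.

Oral argument is held — Friday, January 31, 1992

The appellant's brief is filed: Jan 25, 1992.
The appellee's brief is filed: Jan 25, 1992 + 5 days = Jan 30, 1992.
The opinion is issued: Jan 30, 1992 + 4 days = Feb 3, 1992.
The notice of appeal is filed: Dec 13, 1991.
The record is transmitted: Dec 13, 1991 + 8 days = Dec 21, 1991.
Oral argument is held: Dec 21, 1991 + 41 days = Jan 31, 1992.
Comparing: the opinion is issued on Feb 3, 1992 vs oral argument is held on Jan 31, 1992. Earlier: oral argument is held.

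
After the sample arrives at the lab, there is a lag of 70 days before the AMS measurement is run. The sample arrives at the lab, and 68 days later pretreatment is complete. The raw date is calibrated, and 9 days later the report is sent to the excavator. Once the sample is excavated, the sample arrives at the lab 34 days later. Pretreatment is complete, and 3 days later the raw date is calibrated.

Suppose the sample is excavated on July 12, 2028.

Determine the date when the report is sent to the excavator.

The sample is excavated: Jul 12, 2028.
The sample arrives at the lab: Jul 12, 2028 + 34 days = Aug 15, 2028.
Pretreatment is complete: Aug 15, 2028 + 68 days = Oct 22, 2028.
The raw date is calibrated: Oct 22, 2028 + 3 days = Oct 25, 2028.
The report is sent to the excavator: Oct 25, 2028 + 9 days = Nov 3, 2028.

November 3, 2028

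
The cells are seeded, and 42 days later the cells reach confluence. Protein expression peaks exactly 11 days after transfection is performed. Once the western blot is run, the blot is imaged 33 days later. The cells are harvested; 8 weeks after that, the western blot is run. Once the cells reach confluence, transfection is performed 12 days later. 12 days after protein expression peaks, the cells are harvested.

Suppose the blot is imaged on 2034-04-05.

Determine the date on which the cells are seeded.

2033-10-21

The blot is imaged: Apr 5, 2034.
The western blot is run: Apr 5, 2034 − 33 days = Mar 3, 2034.
The cells are harvested: Mar 3, 2034 − 8 weeks = Jan 6, 2034.
Protein expression peaks: Jan 6, 2034 − 12 days = Dec 25, 2033.
Transfection is performed: Dec 25, 2033 − 11 days = Dec 14, 2033.
The cells reach confluence: Dec 14, 2033 − 12 days = Dec 2, 2033.
The cells are seeded: Dec 2, 2033 − 42 days = Oct 21, 2033.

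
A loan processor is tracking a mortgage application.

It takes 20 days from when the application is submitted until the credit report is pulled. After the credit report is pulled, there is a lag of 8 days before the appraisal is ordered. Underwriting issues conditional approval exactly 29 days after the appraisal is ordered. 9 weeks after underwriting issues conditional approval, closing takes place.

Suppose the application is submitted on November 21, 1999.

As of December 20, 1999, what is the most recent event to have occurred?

The application is submitted: Nov 21, 1999.
The credit report is pulled: Nov 21, 1999 + 20 days = Dec 11, 1999.
The appraisal is ordered: Dec 11, 1999 + 8 days = Dec 19, 1999.
Underwriting issues conditional approval: Dec 19, 1999 + 29 days = Jan 17, 2000.
Closing takes place: Jan 17, 2000 + 9 weeks = Mar 20, 2000.
Dec 20, 1999 falls between when the appraisal is ordered (Dec 19, 1999) and when underwriting issues conditional approval (Jan 17, 2000).

The appraisal is ordered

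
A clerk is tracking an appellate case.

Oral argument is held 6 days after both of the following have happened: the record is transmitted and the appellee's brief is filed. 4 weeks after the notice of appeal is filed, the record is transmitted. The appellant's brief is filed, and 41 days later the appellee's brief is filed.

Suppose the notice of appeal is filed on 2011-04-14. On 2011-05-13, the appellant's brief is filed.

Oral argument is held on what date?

The notice of appeal is filed: Apr 14, 2011.
The record is transmitted: Apr 14, 2011 + 4 weeks = May 12, 2011.
The appellant's brief is filed: May 13, 2011.
The appellee's brief is filed: May 13, 2011 + 41 days = Jun 23, 2011.
Both prerequisites met — the record is transmitted (May 12, 2011), the appellee's brief is filed (Jun 23, 2011); the later is Jun 23, 2011.
Oral argument is held: Jun 23, 2011 + 6 days = Jun 29, 2011.

2011-06-29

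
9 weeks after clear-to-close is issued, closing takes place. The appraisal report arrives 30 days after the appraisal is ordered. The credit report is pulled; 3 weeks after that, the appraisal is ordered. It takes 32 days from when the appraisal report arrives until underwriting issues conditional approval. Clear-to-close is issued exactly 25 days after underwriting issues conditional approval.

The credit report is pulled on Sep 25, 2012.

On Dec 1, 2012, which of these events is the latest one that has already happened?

The credit report is pulled: Sep 25, 2012.
The appraisal is ordered: Sep 25, 2012 + 3 weeks = Oct 16, 2012.
The appraisal report arrives: Oct 16, 2012 + 30 days = Nov 15, 2012.
Underwriting issues conditional approval: Nov 15, 2012 + 32 days = Dec 17, 2012.
Clear-to-close is issued: Dec 17, 2012 + 25 days = Jan 11, 2013.
Closing takes place: Jan 11, 2013 + 9 weeks = Mar 15, 2013.
Dec 1, 2012 falls between when the appraisal report arrives (Nov 15, 2012) and when underwriting issues conditional approval (Dec 17, 2012).

The appraisal report arrives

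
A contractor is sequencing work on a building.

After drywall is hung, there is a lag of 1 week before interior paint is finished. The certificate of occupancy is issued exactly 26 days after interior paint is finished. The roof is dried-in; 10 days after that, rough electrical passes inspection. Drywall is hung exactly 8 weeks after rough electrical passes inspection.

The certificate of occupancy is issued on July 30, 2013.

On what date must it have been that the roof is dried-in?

April 22, 2013

The certificate of occupancy is issued: Jul 30, 2013.
Interior paint is finished: Jul 30, 2013 − 26 days = Jul 4, 2013.
Drywall is hung: Jul 4, 2013 − 1 week = Jun 27, 2013.
Rough electrical passes inspection: Jun 27, 2013 − 8 weeks = May 2, 2013.
The roof is dried-in: May 2, 2013 − 10 days = Apr 22, 2013.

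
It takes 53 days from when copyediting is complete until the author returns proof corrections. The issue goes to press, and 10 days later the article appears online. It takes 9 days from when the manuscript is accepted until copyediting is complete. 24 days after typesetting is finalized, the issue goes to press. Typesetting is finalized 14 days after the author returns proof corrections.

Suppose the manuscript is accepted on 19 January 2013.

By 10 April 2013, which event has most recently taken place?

Typesetting is finalized

The manuscript is accepted: Jan 19, 2013.
Copyediting is complete: Jan 19, 2013 + 9 days = Jan 28, 2013.
The author returns proof corrections: Jan 28, 2013 + 53 days = Mar 22, 2013.
Typesetting is finalized: Mar 22, 2013 + 14 days = Apr 5, 2013.
The issue goes to press: Apr 5, 2013 + 24 days = Apr 29, 2013.
The article appears online: Apr 29, 2013 + 10 days = May 9, 2013.
Apr 10, 2013 falls between when typesetting is finalized (Apr 5, 2013) and when the issue goes to press (Apr 29, 2013).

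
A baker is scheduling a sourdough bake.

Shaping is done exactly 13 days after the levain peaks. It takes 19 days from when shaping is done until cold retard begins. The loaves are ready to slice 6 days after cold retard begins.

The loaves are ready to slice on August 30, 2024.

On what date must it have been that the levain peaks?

July 23, 2024

The loaves are ready to slice: Aug 30, 2024.
Cold retard begins: Aug 30, 2024 − 6 days = Aug 24, 2024.
Shaping is done: Aug 24, 2024 − 19 days = Aug 5, 2024.
The levain peaks: Aug 5, 2024 − 13 days = Jul 23, 2024.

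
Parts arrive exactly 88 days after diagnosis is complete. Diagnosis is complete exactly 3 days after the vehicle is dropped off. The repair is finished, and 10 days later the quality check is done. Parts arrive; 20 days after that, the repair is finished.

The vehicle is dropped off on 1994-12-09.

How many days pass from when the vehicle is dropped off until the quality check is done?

121 days

Causal path: the vehicle is dropped off → diagnosis is complete → parts arrive → the repair is finished → the quality check is done.
Total delay along the path: 3 + 88 + 20 + 10 = 121 days.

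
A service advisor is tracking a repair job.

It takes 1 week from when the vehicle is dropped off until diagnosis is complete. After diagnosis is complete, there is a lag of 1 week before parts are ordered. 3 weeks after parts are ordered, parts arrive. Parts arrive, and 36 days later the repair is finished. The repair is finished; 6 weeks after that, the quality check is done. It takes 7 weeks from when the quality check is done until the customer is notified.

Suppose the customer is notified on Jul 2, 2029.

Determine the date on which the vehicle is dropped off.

The customer is notified: Jul 2, 2029.
The quality check is done: Jul 2, 2029 − 7 weeks = May 14, 2029.
The repair is finished: May 14, 2029 − 6 weeks = Apr 2, 2029.
Parts arrive: Apr 2, 2029 − 36 days = Feb 25, 2029.
Parts are ordered: Feb 25, 2029 − 3 weeks = Feb 4, 2029.
Diagnosis is complete: Feb 4, 2029 − 1 week = Jan 28, 2029.
The vehicle is dropped off: Jan 28, 2029 − 1 week = Jan 21, 2029.

Jan 21, 2029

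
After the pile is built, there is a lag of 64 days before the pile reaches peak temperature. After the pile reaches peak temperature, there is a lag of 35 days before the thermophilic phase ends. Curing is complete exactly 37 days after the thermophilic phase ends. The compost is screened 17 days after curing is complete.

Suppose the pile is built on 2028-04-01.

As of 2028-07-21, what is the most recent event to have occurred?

The pile is built: Apr 1, 2028.
The pile reaches peak temperature: Apr 1, 2028 + 64 days = Jun 4, 2028.
The thermophilic phase ends: Jun 4, 2028 + 35 days = Jul 9, 2028.
Curing is complete: Jul 9, 2028 + 37 days = Aug 15, 2028.
The compost is screened: Aug 15, 2028 + 17 days = Sep 1, 2028.
Jul 21, 2028 falls between when the thermophilic phase ends (Jul 9, 2028) and when curing is complete (Aug 15, 2028).

The thermophilic phase ends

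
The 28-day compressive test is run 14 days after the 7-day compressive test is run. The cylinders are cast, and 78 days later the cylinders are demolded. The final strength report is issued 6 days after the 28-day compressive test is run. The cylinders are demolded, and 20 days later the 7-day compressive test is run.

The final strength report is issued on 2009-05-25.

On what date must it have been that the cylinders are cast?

2009-01-27

The final strength report is issued: May 25, 2009.
The 28-day compressive test is run: May 25, 2009 − 6 days = May 19, 2009.
The 7-day compressive test is run: May 19, 2009 − 14 days = May 5, 2009.
The cylinders are demolded: May 5, 2009 − 20 days = Apr 15, 2009.
The cylinders are cast: Apr 15, 2009 − 78 days = Jan 27, 2009.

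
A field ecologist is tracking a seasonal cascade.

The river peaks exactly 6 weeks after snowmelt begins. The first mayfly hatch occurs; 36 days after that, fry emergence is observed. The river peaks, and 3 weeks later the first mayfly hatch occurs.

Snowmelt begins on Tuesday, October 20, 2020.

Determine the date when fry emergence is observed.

Wednesday, January 27, 2021

Snowmelt begins: Oct 20, 2020.
The river peaks: Oct 20, 2020 + 6 weeks = Dec 1, 2020.
The first mayfly hatch occurs: Dec 1, 2020 + 3 weeks = Dec 22, 2020.
Fry emergence is observed: Dec 22, 2020 + 36 days = Jan 27, 2021.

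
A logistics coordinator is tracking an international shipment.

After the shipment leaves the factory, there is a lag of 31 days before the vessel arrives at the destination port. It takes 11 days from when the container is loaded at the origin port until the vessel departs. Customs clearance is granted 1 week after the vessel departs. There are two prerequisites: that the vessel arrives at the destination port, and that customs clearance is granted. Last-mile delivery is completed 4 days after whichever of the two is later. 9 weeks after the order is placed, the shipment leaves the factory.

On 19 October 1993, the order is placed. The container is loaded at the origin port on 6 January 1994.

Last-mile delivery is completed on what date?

28 January 1994

The order is placed: Oct 19, 1993.
The shipment leaves the factory: Oct 19, 1993 + 9 weeks = Dec 21, 1993.
The vessel arrives at the destination port: Dec 21, 1993 + 31 days = Jan 21, 1994.
The container is loaded at the origin port: Jan 6, 1994.
The vessel departs: Jan 6, 1994 + 11 days = Jan 17, 1994.
Customs clearance is granted: Jan 17, 1994 + 1 week = Jan 24, 1994.
Both prerequisites met — the vessel arrives at the destination port (Jan 21, 1994), customs clearance is granted (Jan 24, 1994); the later is Jan 24, 1994.
Last-mile delivery is completed: Jan 24, 1994 + 4 days = Jan 28, 1994.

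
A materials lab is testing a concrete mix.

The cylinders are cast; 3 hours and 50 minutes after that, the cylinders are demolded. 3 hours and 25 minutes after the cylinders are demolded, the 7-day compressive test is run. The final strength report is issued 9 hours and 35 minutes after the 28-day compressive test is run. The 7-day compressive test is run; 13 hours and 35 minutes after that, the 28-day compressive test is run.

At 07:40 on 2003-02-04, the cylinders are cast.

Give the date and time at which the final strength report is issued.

The cylinders are cast: 07:40 Feb 4, 2003.
The cylinders are demolded: 07:40 Feb 4, 2003 + 3h50m = 11:30 Feb 4, 2003.
The 7-day compressive test is run: 11:30 Feb 4, 2003 + 3h25m = 14:55 Feb 4, 2003.
The 28-day compressive test is run: 14:55 Feb 4, 2003 + 13h35m = 04:30 Feb 5, 2003.
The final strength report is issued: 04:30 Feb 5, 2003 + 9h35m = 14:05 Feb 5, 2003.

14:05 on 2003-02-05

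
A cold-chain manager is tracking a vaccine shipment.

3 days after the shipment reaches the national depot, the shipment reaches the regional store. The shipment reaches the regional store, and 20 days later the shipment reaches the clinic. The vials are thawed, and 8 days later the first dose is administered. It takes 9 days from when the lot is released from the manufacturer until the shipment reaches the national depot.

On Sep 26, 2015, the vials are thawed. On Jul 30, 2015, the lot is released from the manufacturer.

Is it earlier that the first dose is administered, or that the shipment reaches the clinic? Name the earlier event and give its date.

The vials are thawed: Sep 26, 2015.
The first dose is administered: Sep 26, 2015 + 8 days = Oct 4, 2015.
The lot is released from the manufacturer: Jul 30, 2015.
The shipment reaches the national depot: Jul 30, 2015 + 9 days = Aug 8, 2015.
The shipment reaches the regional store: Aug 8, 2015 + 3 days = Aug 11, 2015.
The shipment reaches the clinic: Aug 11, 2015 + 20 days = Aug 31, 2015.
Comparing: the first dose is administered on Oct 4, 2015 vs the shipment reaches the clinic on Aug 31, 2015. Earlier: the shipment reaches the clinic.

The shipment reaches the clinic — Aug 31, 2015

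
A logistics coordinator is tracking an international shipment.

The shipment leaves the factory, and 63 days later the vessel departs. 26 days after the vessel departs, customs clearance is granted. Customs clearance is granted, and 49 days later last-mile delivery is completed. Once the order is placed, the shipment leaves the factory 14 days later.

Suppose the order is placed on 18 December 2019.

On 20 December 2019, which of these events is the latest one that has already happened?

The order is placed

The order is placed: Dec 18, 2019.
The shipment leaves the factory: Dec 18, 2019 + 14 days = Jan 1, 2020.
The vessel departs: Jan 1, 2020 + 63 days = Mar 4, 2020.
Customs clearance is granted: Mar 4, 2020 + 26 days = Mar 30, 2020.
Last-mile delivery is completed: Mar 30, 2020 + 49 days = May 18, 2020.
Dec 20, 2019 falls between when the order is placed (Dec 18, 2019) and when the shipment leaves the factory (Jan 1, 2020).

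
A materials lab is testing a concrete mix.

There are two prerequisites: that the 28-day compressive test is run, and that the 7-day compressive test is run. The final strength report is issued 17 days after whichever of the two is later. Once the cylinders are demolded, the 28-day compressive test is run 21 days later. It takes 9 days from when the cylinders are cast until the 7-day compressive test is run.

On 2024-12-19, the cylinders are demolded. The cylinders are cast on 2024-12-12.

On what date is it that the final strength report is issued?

The cylinders are demolded: Dec 19, 2024.
The 28-day compressive test is run: Dec 19, 2024 + 21 days = Jan 9, 2025.
The cylinders are cast: Dec 12, 2024.
The 7-day compressive test is run: Dec 12, 2024 + 9 days = Dec 21, 2024.
Both prerequisites met — the 28-day compressive test is run (Jan 9, 2025), the 7-day compressive test is run (Dec 21, 2024); the later is Jan 9, 2025.
The final strength report is issued: Jan 9, 2025 + 17 days = Jan 26, 2025.

2025-01-26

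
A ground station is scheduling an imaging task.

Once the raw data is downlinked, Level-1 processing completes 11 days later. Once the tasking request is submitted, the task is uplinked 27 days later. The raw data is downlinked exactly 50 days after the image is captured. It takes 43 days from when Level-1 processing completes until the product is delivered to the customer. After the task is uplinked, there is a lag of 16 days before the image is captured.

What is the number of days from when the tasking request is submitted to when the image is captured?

43 days

Causal path: the tasking request is submitted → the task is uplinked → the image is captured.
Total delay along the path: 27 + 16 = 43 days.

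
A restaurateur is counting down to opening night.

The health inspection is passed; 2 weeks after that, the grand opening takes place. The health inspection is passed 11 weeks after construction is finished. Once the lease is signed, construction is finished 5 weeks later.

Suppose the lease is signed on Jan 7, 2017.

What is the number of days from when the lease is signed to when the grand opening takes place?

Causal path: the lease is signed → construction is finished → the health inspection is passed → the grand opening takes place.
Total delay along the path: 5 + 11 + 2 weeks = 18 weeks = 126 days.

126 days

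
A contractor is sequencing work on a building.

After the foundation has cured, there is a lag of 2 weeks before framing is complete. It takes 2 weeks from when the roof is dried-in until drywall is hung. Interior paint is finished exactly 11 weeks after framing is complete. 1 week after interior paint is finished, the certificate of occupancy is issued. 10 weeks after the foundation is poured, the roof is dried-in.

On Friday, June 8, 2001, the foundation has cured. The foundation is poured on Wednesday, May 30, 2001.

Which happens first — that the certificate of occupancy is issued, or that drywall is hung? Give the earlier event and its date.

The foundation has cured: Jun 8, 2001.
Framing is complete: Jun 8, 2001 + 2 weeks = Jun 22, 2001.
Interior paint is finished: Jun 22, 2001 + 11 weeks = Sep 7, 2001.
The certificate of occupancy is issued: Sep 7, 2001 + 1 week = Sep 14, 2001.
The foundation is poured: May 30, 2001.
The roof is dried-in: May 30, 2001 + 10 weeks = Aug 8, 2001.
Drywall is hung: Aug 8, 2001 + 2 weeks = Aug 22, 2001.
Comparing: the certificate of occupancy is issued on Sep 14, 2001 vs drywall is hung on Aug 22, 2001. Earlier: drywall is hung.

Drywall is hung — Wednesday, August 22, 2001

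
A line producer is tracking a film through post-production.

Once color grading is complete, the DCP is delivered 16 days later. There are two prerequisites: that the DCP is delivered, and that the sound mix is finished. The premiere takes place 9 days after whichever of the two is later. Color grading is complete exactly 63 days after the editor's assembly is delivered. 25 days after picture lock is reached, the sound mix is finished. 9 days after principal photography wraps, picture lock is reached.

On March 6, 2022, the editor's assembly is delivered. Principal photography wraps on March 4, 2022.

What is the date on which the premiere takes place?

June 2, 2022

The editor's assembly is delivered: Mar 6, 2022.
Color grading is complete: Mar 6, 2022 + 63 days = May 8, 2022.
The DCP is delivered: May 8, 2022 + 16 days = May 24, 2022.
Principal photography wraps: Mar 4, 2022.
Picture lock is reached: Mar 4, 2022 + 9 days = Mar 13, 2022.
The sound mix is finished: Mar 13, 2022 + 25 days = Apr 7, 2022.
Both prerequisites met — the DCP is delivered (May 24, 2022), the sound mix is finished (Apr 7, 2022); the later is May 24, 2022.
The premiere takes place: May 24, 2022 + 9 days = Jun 2, 2022.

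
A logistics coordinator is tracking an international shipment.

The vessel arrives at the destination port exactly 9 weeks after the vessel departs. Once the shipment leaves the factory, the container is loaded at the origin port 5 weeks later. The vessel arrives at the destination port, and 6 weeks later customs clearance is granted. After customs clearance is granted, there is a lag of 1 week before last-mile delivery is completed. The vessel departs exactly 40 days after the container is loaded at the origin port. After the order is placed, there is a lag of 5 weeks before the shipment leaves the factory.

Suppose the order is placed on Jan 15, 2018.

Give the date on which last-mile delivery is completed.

Aug 25, 2018

The order is placed: Jan 15, 2018.
The shipment leaves the factory: Jan 15, 2018 + 5 weeks = Feb 19, 2018.
The container is loaded at the origin port: Feb 19, 2018 + 5 weeks = Mar 26, 2018.
The vessel departs: Mar 26, 2018 + 40 days = May 5, 2018.
The vessel arrives at the destination port: May 5, 2018 + 9 weeks = Jul 7, 2018.
Customs clearance is granted: Jul 7, 2018 + 6 weeks = Aug 18, 2018.
Last-mile delivery is completed: Aug 18, 2018 + 1 week = Aug 25, 2018.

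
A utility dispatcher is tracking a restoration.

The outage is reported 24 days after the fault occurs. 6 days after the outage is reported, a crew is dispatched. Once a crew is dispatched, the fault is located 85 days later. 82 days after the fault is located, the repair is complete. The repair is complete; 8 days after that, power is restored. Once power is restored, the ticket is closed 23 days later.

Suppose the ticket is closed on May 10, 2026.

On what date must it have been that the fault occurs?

The ticket is closed: May 10, 2026.
Power is restored: May 10, 2026 − 23 days = Apr 17, 2026.
The repair is complete: Apr 17, 2026 − 8 days = Apr 9, 2026.
The fault is located: Apr 9, 2026 − 82 days = Jan 17, 2026.
A crew is dispatched: Jan 17, 2026 − 85 days = Oct 24, 2025.
The outage is reported: Oct 24, 2025 − 6 days = Oct 18, 2025.
The fault occurs: Oct 18, 2025 − 24 days = Sep 24, 2025.

Sep 24, 2025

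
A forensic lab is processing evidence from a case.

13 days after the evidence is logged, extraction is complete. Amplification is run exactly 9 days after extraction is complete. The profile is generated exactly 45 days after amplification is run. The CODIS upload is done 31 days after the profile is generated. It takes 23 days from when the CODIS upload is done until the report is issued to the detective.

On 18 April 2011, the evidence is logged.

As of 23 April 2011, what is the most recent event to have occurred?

The evidence is logged

The evidence is logged: Apr 18, 2011.
Extraction is complete: Apr 18, 2011 + 13 days = May 1, 2011.
Amplification is run: May 1, 2011 + 9 days = May 10, 2011.
The profile is generated: May 10, 2011 + 45 days = Jun 24, 2011.
The CODIS upload is done: Jun 24, 2011 + 31 days = Jul 25, 2011.
The report is issued to the detective: Jul 25, 2011 + 23 days = Aug 17, 2011.
Apr 23, 2011 falls between when the evidence is logged (Apr 18, 2011) and when extraction is complete (May 1, 2011).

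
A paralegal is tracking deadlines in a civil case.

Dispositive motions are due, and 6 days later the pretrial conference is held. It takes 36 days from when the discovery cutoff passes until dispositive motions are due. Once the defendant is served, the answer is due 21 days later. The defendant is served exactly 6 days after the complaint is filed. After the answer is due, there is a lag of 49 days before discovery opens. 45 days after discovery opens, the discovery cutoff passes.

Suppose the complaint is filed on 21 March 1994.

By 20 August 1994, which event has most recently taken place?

The complaint is filed: Mar 21, 1994.
The defendant is served: Mar 21, 1994 + 6 days = Mar 27, 1994.
The answer is due: Mar 27, 1994 + 21 days = Apr 17, 1994.
Discovery opens: Apr 17, 1994 + 49 days = Jun 5, 1994.
The discovery cutoff passes: Jun 5, 1994 + 45 days = Jul 20, 1994.
Dispositive motions are due: Jul 20, 1994 + 36 days = Aug 25, 1994.
The pretrial conference is held: Aug 25, 1994 + 6 days = Aug 31, 1994.
Aug 20, 1994 falls between when the discovery cutoff passes (Jul 20, 1994) and when dispositive motions are due (Aug 25, 1994).

The discovery cutoff passes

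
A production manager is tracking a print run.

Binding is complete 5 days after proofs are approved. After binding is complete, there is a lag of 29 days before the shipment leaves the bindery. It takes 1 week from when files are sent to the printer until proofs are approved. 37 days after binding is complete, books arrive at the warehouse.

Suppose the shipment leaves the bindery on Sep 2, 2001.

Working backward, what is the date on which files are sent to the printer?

The shipment leaves the bindery: Sep 2, 2001.
Binding is complete: Sep 2, 2001 − 29 days = Aug 4, 2001.
Proofs are approved: Aug 4, 2001 − 5 days = Jul 30, 2001.
Files are sent to the printer: Jul 30, 2001 − 1 week = Jul 23, 2001.

Jul 23, 2001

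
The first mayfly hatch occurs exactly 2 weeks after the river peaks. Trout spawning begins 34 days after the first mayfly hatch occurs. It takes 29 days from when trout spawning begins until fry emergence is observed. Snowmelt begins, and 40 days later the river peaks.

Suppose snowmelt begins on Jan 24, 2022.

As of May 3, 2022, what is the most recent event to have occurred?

Snowmelt begins: Jan 24, 2022.
The river peaks: Jan 24, 2022 + 40 days = Mar 5, 2022.
The first mayfly hatch occurs: Mar 5, 2022 + 2 weeks = Mar 19, 2022.
Trout spawning begins: Mar 19, 2022 + 34 days = Apr 22, 2022.
Fry emergence is observed: Apr 22, 2022 + 29 days = May 21, 2022.
May 3, 2022 falls between when trout spawning begins (Apr 22, 2022) and when fry emergence is observed (May 21, 2022).

Trout spawning begins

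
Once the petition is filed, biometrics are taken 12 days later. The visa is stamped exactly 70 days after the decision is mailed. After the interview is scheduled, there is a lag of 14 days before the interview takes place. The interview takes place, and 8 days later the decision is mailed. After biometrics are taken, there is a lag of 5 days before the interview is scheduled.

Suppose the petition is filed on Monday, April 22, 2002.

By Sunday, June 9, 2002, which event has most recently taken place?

The decision is mailed

The petition is filed: Apr 22, 2002.
Biometrics are taken: Apr 22, 2002 + 12 days = May 4, 2002.
The interview is scheduled: May 4, 2002 + 5 days = May 9, 2002.
The interview takes place: May 9, 2002 + 14 days = May 23, 2002.
The decision is mailed: May 23, 2002 + 8 days = May 31, 2002.
The visa is stamped: May 31, 2002 + 70 days = Aug 9, 2002.
Jun 9, 2002 falls between when the decision is mailed (May 31, 2002) and when the visa is stamped (Aug 9, 2002).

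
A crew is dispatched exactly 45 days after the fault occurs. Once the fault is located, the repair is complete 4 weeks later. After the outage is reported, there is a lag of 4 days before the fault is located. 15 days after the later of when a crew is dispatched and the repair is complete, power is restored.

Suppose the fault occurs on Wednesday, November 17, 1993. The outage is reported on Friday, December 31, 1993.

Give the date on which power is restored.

The fault occurs: Nov 17, 1993.
A crew is dispatched: Nov 17, 1993 + 45 days = Jan 1, 1994.
The outage is reported: Dec 31, 1993.
The fault is located: Dec 31, 1993 + 4 days = Jan 4, 1994.
The repair is complete: Jan 4, 1994 + 4 weeks = Feb 1, 1994.
Both prerequisites met — a crew is dispatched (Jan 1, 1994), the repair is complete (Feb 1, 1994); the later is Feb 1, 1994.
Power is restored: Feb 1, 1994 + 15 days = Feb 16, 1994.

Wednesday, February 16, 1994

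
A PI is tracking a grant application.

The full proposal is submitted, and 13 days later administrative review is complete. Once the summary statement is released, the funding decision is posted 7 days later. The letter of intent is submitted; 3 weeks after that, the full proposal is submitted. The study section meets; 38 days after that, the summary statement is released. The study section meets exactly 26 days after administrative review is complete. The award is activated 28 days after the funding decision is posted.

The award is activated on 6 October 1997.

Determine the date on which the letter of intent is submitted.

The award is activated: Oct 6, 1997.
The funding decision is posted: Oct 6, 1997 − 28 days = Sep 8, 1997.
The summary statement is released: Sep 8, 1997 − 7 days = Sep 1, 1997.
The study section meets: Sep 1, 1997 − 38 days = Jul 25, 1997.
Administrative review is complete: Jul 25, 1997 − 26 days = Jun 29, 1997.
The full proposal is submitted: Jun 29, 1997 − 13 days = Jun 16, 1997.
The letter of intent is submitted: Jun 16, 1997 − 3 weeks = May 26, 1997.

26 May 1997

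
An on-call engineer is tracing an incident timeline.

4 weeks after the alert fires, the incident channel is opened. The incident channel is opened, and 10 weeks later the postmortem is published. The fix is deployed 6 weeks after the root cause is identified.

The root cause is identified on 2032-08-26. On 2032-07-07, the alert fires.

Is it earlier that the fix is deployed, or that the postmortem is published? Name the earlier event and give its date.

The root cause is identified: Aug 26, 2032.
The fix is deployed: Aug 26, 2032 + 6 weeks = Oct 7, 2032.
The alert fires: Jul 7, 2032.
The incident channel is opened: Jul 7, 2032 + 4 weeks = Aug 4, 2032.
The postmortem is published: Aug 4, 2032 + 10 weeks = Oct 13, 2032.
Comparing: the fix is deployed on Oct 7, 2032 vs the postmortem is published on Oct 13, 2032. Earlier: the fix is deployed.

The fix is deployed — 2032-10-07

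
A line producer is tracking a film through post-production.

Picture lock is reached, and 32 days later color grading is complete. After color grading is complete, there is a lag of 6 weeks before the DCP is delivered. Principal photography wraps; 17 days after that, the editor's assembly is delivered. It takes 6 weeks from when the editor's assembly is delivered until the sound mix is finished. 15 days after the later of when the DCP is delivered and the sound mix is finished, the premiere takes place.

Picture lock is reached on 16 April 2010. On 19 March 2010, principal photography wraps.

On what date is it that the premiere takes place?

14 July 2010

Picture lock is reached: Apr 16, 2010.
Color grading is complete: Apr 16, 2010 + 32 days = May 18, 2010.
The DCP is delivered: May 18, 2010 + 6 weeks = Jun 29, 2010.
Principal photography wraps: Mar 19, 2010.
The editor's assembly is delivered: Mar 19, 2010 + 17 days = Apr 5, 2010.
The sound mix is finished: Apr 5, 2010 + 6 weeks = May 17, 2010.
Both prerequisites met — the DCP is delivered (Jun 29, 2010), the sound mix is finished (May 17, 2010); the later is Jun 29, 2010.
The premiere takes place: Jun 29, 2010 + 15 days = Jul 14, 2010.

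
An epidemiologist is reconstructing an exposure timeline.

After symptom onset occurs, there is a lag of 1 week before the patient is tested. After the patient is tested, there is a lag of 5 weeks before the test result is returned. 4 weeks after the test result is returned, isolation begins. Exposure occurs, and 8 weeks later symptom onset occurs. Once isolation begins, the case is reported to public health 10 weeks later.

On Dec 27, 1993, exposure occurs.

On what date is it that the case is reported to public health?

Jul 11, 1994

Exposure occurs: Dec 27, 1993.
Symptom onset occurs: Dec 27, 1993 + 8 weeks = Feb 21, 1994.
The patient is tested: Feb 21, 1994 + 1 week = Feb 28, 1994.
The test result is returned: Feb 28, 1994 + 5 weeks = Apr 4, 1994.
Isolation begins: Apr 4, 1994 + 4 weeks = May 2, 1994.
The case is reported to public health: May 2, 1994 + 10 weeks = Jul 11, 1994.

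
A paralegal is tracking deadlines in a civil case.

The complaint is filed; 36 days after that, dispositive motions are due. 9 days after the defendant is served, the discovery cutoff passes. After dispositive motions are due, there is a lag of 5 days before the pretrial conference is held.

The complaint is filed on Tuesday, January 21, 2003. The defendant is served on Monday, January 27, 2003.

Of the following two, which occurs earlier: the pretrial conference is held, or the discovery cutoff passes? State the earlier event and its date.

The complaint is filed: Jan 21, 2003.
Dispositive motions are due: Jan 21, 2003 + 36 days = Feb 26, 2003.
The pretrial conference is held: Feb 26, 2003 + 5 days = Mar 3, 2003.
The defendant is served: Jan 27, 2003.
The discovery cutoff passes: Jan 27, 2003 + 9 days = Feb 5, 2003.
Comparing: the pretrial conference is held on Mar 3, 2003 vs the discovery cutoff passes on Feb 5, 2003. Earlier: the discovery cutoff passes.

The discovery cutoff passes — Wednesday, February 5, 2003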